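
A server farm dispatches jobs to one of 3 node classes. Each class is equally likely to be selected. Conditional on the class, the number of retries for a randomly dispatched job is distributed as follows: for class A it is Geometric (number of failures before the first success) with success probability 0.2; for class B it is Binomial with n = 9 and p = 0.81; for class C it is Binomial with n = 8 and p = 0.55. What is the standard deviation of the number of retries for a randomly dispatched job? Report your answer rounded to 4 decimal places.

3.1523

Per component, A: μ=4, E[X²]=36; B: μ=7.29, E[X²]=54.5292; C: μ=4.4, E[X²]=21.34.
E[X] = 0.333333·4 + 0.333333·7.29 + 0.333333·4.4 = 5.23.
E[X²] = 0.333333·36 + 0.333333·54.5292 + 0.333333·21.34 = 37.2897.
Var(X) = E[X²] − (E[X])² = 37.2897 − 27.3529 = 9.93683.
SD(X) = √9.93683 = 3.15227.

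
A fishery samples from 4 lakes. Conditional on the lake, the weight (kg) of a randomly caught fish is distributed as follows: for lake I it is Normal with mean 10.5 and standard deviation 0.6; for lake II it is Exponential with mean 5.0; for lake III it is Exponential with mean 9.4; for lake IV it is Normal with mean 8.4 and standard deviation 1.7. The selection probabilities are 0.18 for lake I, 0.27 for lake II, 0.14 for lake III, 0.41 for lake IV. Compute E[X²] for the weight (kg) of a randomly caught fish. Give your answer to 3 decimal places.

88.265

For each component E[X²] = Var + (mean)², giving I: 110.61; II: 50; III: 176.72; IV: 73.45.
Overall E[X²] = 0.18·110.61 + 0.27·50 + 0.14·176.72 + 0.41·73.45 = 88.2651.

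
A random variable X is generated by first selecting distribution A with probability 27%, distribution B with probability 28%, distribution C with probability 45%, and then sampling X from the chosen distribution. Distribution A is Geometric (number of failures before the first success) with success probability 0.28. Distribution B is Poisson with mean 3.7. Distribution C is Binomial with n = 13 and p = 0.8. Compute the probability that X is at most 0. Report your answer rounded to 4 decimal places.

Conditional on each component, P(X ≤ 0): A: 0.28; B: 0.0247235; C: 8.192e-10.
By total probability, P(X ≤ 0) = 0.27·0.28 + 0.28·0.0247235 + 0.45·8.192e-10 = 0.0825226.

0.0825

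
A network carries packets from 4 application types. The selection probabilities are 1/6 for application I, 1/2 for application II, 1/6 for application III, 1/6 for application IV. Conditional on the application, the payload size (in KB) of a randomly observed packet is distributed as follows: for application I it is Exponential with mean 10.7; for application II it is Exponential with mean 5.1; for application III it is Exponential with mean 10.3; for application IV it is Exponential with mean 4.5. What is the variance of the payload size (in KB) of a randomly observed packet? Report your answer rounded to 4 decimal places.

60.0467

Per component, I: μ=10.7, E[X²]=228.98; II: μ=5.1, E[X²]=52.02; III: μ=10.3, E[X²]=212.18; IV: μ=4.5, E[X²]=40.5.
E[X] = 0.166667·10.7 + 0.5·5.1 + 0.166667·10.3 + 0.166667·4.5 = 6.8.
E[X²] = 0.166667·228.98 + 0.5·52.02 + 0.166667·212.18 + 0.166667·40.5 = 106.287.
Var(X) = E[X²] − (E[X])² = 106.287 − 46.24 = 60.0467.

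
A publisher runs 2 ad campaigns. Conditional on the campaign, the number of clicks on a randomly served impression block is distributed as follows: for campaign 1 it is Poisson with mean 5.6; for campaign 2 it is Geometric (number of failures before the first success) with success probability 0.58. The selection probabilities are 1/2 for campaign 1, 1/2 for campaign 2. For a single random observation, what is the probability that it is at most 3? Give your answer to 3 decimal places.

0.580

Conditional on each campaign, P(X ≤ 3): 1: 0.190622; 2: 0.968883.
By total probability, P(X ≤ 3) = 0.5·0.190622 + 0.5·0.968883 = 0.579753.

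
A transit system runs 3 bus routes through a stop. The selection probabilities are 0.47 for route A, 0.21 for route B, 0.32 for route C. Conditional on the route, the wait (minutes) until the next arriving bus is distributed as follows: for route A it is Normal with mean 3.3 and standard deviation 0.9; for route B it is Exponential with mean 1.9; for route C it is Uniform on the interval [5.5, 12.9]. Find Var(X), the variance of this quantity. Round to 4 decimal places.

11.6090

Per component, A: μ=3.3, E[X²]=11.7; B: μ=1.9, E[X²]=7.22; C: μ=9.2, E[X²]=89.2033.
E[X] = 0.47·3.3 + 0.21·1.9 + 0.32·9.2 = 4.894.
E[X²] = 0.47·11.7 + 0.21·7.22 + 0.32·89.2033 = 35.5603.
Var(X) = E[X²] − (E[X])² = 35.5603 − 23.9512 = 11.609.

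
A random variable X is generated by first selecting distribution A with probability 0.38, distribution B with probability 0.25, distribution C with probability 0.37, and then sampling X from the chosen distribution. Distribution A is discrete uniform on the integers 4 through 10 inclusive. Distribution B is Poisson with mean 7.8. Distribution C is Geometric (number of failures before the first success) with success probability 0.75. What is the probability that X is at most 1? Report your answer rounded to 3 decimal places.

0.348

Conditional on each component, P(X ≤ 1): A: 0; B: 0.00360567; C: 0.9375.
By total probability, P(X ≤ 1) = 0.38·0 + 0.25·0.00360567 + 0.37·0.9375 = 0.347776.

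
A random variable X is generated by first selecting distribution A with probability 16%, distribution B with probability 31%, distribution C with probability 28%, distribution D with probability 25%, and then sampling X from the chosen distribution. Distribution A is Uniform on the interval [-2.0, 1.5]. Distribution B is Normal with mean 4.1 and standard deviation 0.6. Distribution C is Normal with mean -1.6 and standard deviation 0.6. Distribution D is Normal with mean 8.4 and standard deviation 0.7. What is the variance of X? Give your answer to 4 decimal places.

15.7644

Per component, A: μ=-0.25, E[X²]=1.08333; B: μ=4.1, E[X²]=17.17; C: μ=-1.6, E[X²]=2.92; D: μ=8.4, E[X²]=71.05.
E[X] = 0.16·-0.25 + 0.31·4.1 + 0.28·-1.6 + 0.25·8.4 = 2.883.
E[X²] = 0.16·1.08333 + 0.31·17.17 + 0.28·2.92 + 0.25·71.05 = 24.0761.
Var(X) = E[X²] − (E[X])² = 24.0761 − 8.31169 = 15.7644.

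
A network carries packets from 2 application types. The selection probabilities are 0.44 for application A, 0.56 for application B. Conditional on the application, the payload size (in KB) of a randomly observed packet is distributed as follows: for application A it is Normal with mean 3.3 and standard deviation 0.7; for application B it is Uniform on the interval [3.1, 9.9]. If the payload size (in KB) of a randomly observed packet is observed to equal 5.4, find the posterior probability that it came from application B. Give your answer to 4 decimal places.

0.9673

Likelihoods f(5.4 | ·): A: 0.00633121; B: 0.147059.
Posterior ∝ prior × likelihood. Numerator for B: 0.56·0.147059 = 0.0823529.
Normalizing constant: 0.44·0.00633121 + 0.56·0.147059 = 0.0851387.
P(B | observation) = 0.0823529 / 0.0851387 = 0.96728.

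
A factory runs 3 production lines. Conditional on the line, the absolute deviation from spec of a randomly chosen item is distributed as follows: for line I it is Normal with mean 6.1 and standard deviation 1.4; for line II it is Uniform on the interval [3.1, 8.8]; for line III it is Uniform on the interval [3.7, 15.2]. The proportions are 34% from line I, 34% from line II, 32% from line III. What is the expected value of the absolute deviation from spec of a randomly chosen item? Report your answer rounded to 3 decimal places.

7.121

Component means — I: 6.1; II: 5.95; III: 9.45.
E[X] = 0.34·6.1 + 0.34·5.95 + 0.32·9.45 = 7.121.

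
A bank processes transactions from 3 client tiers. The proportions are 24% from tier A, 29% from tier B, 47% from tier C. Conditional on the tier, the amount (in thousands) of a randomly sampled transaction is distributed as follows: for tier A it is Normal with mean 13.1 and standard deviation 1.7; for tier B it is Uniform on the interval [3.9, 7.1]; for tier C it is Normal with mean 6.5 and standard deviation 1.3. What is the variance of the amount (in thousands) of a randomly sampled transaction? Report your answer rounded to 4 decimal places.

Per component, A: μ=13.1, E[X²]=174.5; B: μ=5.5, E[X²]=31.1033; C: μ=6.5, E[X²]=43.94.
E[X] = 0.24·13.1 + 0.29·5.5 + 0.47·6.5 = 7.794.
E[X²] = 0.24·174.5 + 0.29·31.1033 + 0.47·43.94 = 71.5518.
Var(X) = E[X²] − (E[X])² = 71.5518 − 60.7464 = 10.8053.

10.8053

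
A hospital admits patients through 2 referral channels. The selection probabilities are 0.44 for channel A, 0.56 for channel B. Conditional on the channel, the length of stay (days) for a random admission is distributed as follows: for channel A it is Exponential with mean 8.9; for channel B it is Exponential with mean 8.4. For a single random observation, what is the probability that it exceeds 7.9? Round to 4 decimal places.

Conditional on each channel, P(X > 7.9): A: 0.411626; B: 0.390442.
By total probability, P(X > 7.9) = 0.44·0.411626 + 0.56·0.390442 = 0.399763.

0.3998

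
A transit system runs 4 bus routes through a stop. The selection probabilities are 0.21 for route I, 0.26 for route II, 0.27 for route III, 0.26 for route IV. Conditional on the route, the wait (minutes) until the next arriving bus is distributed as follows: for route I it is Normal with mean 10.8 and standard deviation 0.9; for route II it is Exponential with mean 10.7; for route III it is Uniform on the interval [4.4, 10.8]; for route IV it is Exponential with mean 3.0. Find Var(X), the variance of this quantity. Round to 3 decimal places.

Per component, I: μ=10.8, E[X²]=117.45; II: μ=10.7, E[X²]=228.98; III: μ=7.6, E[X²]=61.1733; IV: μ=3, E[X²]=18.
E[X] = 0.21·10.8 + 0.26·10.7 + 0.27·7.6 + 0.26·3 = 7.882.
E[X²] = 0.21·117.45 + 0.26·228.98 + 0.27·61.1733 + 0.26·18 = 105.396.
Var(X) = E[X²] − (E[X])² = 105.396 − 62.1259 = 43.2702.

43.270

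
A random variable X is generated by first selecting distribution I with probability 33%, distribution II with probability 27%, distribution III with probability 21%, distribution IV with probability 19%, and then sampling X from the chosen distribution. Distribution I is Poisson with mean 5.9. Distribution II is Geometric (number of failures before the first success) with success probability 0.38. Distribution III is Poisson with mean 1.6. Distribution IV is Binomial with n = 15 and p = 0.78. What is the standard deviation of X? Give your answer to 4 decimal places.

4.2680

Per component, I: μ=5.9, E[X²]=40.71; II: μ=1.63158, E[X²]=6.95568; III: μ=1.6, E[X²]=4.16; IV: μ=11.7, E[X²]=139.464.
E[X] = 0.33·5.9 + 0.27·1.63158 + 0.21·1.6 + 0.19·11.7 = 4.94653.
E[X²] = 0.33·40.71 + 0.27·6.95568 + 0.21·4.16 + 0.19·139.464 = 42.6841.
Var(X) = E[X²] − (E[X])² = 42.6841 − 24.4681 = 18.216.
SD(X) = √18.216 = 4.26802.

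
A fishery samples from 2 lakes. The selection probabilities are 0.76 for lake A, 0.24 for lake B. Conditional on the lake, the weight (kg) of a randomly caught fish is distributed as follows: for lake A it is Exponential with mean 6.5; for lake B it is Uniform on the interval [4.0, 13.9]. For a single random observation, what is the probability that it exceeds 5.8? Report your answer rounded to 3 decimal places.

0.508

Conditional on each lake, P(X > 5.8): A: 0.409709; B: 0.818182.
By total probability, P(X > 5.8) = 0.76·0.409709 + 0.24·0.818182 = 0.507743.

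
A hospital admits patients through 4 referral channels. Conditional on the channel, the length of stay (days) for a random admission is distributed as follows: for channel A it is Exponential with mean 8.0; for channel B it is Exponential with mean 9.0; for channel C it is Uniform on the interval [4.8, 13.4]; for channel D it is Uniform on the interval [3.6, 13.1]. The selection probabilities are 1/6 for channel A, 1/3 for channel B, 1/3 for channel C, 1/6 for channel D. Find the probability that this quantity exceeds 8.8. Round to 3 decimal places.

Conditional on each channel, P(X > 8.8): A: 0.332871; B: 0.376146; C: 0.534884; D: 0.452632.
By total probability, P(X > 8.8) = 0.166667·0.332871 + 0.333333·0.376146 + 0.333333·0.534884 + 0.166667·0.452632 = 0.434594.

0.435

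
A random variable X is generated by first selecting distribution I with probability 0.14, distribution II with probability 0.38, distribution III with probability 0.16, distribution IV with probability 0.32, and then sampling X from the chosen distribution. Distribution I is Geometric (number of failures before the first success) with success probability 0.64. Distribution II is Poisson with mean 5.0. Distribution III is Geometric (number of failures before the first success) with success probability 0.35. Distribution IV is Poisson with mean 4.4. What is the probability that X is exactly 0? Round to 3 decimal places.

0.152

Conditional on each component, P(X = 0): I: 0.64; II: 0.00673795; III: 0.35; IV: 0.0122773.
By total probability, P(X = 0) = 0.14·0.64 + 0.38·0.00673795 + 0.16·0.35 + 0.32·0.0122773 = 0.152089.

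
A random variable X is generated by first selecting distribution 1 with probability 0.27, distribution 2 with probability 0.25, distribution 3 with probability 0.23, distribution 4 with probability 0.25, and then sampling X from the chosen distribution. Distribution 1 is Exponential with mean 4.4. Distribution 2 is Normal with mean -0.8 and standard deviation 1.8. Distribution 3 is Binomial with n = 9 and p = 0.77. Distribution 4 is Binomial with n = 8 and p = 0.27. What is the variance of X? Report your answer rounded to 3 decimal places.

14.651

Per component, 1: μ=4.4, E[X²]=38.72; 2: μ=-0.8, E[X²]=3.88; 3: μ=6.93, E[X²]=49.6188; 4: μ=2.16, E[X²]=6.2424.
E[X] = 0.27·4.4 + 0.25·-0.8 + 0.23·6.93 + 0.25·2.16 = 3.1219.
E[X²] = 0.27·38.72 + 0.25·3.88 + 0.23·49.6188 + 0.25·6.2424 = 24.3973.
Var(X) = E[X²] − (E[X])² = 24.3973 − 9.74626 = 14.6511.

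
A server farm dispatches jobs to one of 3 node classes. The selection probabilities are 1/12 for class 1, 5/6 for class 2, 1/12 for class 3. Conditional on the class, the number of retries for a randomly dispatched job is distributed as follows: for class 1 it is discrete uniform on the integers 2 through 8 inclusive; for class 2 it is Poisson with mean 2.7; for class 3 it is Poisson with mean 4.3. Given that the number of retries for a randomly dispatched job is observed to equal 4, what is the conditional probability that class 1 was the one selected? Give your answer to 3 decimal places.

Likelihoods P(X=4 | ·): 1: 0.142857; 2: 0.148816; 3: 0.193284.
Posterior ∝ prior × likelihood. Numerator for 1: 0.0833333·0.142857 = 0.0119048.
Normalizing constant: 0.0833333·0.142857 + 0.833333·0.148816 + 0.0833333·0.193284 = 0.152025.
P(1 | observation) = 0.0119048 / 0.152025 = 0.078308.

0.078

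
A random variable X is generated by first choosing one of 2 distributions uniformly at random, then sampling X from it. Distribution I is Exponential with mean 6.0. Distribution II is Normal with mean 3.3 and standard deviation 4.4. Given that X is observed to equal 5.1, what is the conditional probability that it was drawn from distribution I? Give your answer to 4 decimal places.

0.4607

Likelihoods f(5.1 | ·): I: 0.0712358; II: 0.0833905.
Posterior ∝ prior × likelihood. Numerator for I: 0.5·0.0712358 = 0.0356179.
Normalizing constant: 0.5·0.0712358 + 0.5·0.0833905 = 0.0773132.
P(I | observation) = 0.0356179 / 0.0773132 = 0.460697.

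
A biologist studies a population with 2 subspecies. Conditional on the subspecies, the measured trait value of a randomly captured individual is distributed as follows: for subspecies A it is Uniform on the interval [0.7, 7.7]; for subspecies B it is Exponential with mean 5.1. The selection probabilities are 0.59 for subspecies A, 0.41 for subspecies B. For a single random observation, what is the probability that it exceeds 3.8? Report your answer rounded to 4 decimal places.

0.5233

Conditional on each subspecies, P(X > 3.8): A: 0.557143; B: 0.474688.
By total probability, P(X > 3.8) = 0.59·0.557143 + 0.41·0.474688 = 0.523336.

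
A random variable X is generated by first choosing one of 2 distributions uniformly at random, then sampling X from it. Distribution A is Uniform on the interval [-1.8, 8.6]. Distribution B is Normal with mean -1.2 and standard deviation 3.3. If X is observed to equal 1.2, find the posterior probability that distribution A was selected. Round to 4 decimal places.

Likelihoods f(1.2 | ·): A: 0.0961538; B: 0.0927986.
Posterior ∝ prior × likelihood. Numerator for A: 0.5·0.0961538 = 0.0480769.
Normalizing constant: 0.5·0.0961538 + 0.5·0.0927986 = 0.0944762.
P(A | observation) = 0.0480769 / 0.0944762 = 0.508879.

0.5089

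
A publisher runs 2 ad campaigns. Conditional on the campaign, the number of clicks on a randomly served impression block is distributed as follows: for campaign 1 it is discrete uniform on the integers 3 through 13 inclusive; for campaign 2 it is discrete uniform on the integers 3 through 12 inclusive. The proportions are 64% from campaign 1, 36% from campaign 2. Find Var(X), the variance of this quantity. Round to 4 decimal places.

9.4276

Per component, 1: μ=8, E[X²]=74; 2: μ=7.5, E[X²]=64.5.
E[X] = 0.64·8 + 0.36·7.5 = 7.82.
E[X²] = 0.64·74 + 0.36·64.5 = 70.58.
Var(X) = E[X²] − (E[X])² = 70.58 − 61.1524 = 9.4276.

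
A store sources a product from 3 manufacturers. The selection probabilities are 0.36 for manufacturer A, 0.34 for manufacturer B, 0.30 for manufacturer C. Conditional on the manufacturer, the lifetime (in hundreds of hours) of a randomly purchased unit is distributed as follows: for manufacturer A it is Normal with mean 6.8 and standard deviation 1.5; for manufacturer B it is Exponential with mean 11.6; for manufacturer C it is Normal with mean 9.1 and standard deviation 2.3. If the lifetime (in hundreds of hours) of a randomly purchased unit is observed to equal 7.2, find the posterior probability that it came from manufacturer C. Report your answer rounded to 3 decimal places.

Likelihoods f(7.2 | ·): A: 0.256671; B: 0.0463425; C: 0.12331.
Posterior ∝ prior × likelihood. Numerator for C: 0.3·0.12331 = 0.0369929.
Normalizing constant: 0.36·0.256671 + 0.34·0.0463425 + 0.3·0.12331 = 0.145151.
P(C | observation) = 0.0369929 / 0.145151 = 0.254858.

0.255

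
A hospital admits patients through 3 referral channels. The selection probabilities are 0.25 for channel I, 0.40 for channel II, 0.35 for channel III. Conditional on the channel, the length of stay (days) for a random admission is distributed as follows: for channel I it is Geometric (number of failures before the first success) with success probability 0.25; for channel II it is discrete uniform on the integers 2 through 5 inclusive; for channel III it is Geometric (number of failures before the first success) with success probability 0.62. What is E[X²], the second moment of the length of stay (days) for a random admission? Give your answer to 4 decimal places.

11.1275

For each component E[X²] = Var + (mean)², giving I: 21; II: 13.5; III: 1.3642.
Overall E[X²] = 0.25·21 + 0.4·13.5 + 0.35·1.3642 = 11.1275.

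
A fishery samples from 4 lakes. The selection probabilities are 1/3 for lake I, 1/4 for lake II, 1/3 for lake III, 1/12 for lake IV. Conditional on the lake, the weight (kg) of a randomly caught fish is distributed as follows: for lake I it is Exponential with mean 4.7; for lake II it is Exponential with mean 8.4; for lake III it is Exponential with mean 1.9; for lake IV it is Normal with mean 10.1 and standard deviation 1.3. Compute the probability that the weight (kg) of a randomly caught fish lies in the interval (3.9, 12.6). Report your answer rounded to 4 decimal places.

0.3473

Conditional on each lake, P(3.9 < X < 12.6): I: 0.367637; II: 0.405454; III: 0.127078; IV: 0.972764.
By total probability, P(3.9 < X < 12.6) = 0.333333·0.367637 + 0.25·0.405454 + 0.333333·0.127078 + 0.0833333·0.972764 = 0.347332.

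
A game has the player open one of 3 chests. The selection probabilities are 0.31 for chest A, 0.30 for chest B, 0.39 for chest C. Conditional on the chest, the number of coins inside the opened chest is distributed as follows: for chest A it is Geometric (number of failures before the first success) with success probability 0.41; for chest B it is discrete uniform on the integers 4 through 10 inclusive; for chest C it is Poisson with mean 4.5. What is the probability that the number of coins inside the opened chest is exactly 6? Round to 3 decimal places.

0.098

Conditional on each chest, P(X = 6): A: 0.017294; B: 0.142857; C: 0.12812.
By total probability, P(X = 6) = 0.31·0.017294 + 0.3·0.142857 + 0.39·0.12812 = 0.0981851.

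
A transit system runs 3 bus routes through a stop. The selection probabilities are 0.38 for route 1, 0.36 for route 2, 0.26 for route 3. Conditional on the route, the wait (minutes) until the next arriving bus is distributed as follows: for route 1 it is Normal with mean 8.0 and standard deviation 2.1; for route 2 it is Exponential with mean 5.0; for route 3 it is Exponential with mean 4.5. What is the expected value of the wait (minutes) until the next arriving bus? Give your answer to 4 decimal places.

6.0100

Component means — 1: 8; 2: 5; 3: 4.5.
E[X] = 0.38·8 + 0.36·5 + 0.26·4.5 = 6.01.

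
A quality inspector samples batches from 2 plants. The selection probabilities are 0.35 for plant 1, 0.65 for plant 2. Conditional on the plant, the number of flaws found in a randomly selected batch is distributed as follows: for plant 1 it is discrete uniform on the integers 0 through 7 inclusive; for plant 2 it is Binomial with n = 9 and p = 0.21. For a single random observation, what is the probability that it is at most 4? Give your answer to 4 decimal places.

0.8531

Conditional on each plant, P(X ≤ 4): 1: 0.625; 2: 0.975972.
By total probability, P(X ≤ 4) = 0.35·0.625 + 0.65·0.975972 = 0.853132.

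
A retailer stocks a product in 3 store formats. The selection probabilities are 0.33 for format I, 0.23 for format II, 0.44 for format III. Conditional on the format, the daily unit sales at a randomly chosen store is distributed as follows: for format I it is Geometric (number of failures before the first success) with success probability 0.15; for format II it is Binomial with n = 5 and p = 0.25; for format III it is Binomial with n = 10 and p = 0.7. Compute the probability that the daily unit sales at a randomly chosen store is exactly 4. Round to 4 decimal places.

0.0454

Conditional on each format, P(X = 4): I: 0.0783009; II: 0.0146484; III: 0.0367569.
By total probability, P(X = 4) = 0.33·0.0783009 + 0.23·0.0146484 + 0.44·0.0367569 = 0.0453815.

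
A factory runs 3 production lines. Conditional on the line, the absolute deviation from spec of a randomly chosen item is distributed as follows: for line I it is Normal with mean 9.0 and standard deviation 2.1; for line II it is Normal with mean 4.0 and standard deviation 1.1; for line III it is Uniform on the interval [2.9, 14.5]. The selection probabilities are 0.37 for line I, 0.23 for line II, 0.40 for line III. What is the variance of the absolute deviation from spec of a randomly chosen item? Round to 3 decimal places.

Per component, I: μ=9, E[X²]=85.41; II: μ=4, E[X²]=17.21; III: μ=8.7, E[X²]=86.9033.
E[X] = 0.37·9 + 0.23·4 + 0.4·8.7 = 7.73.
E[X²] = 0.37·85.41 + 0.23·17.21 + 0.4·86.9033 = 70.3213.
Var(X) = E[X²] − (E[X])² = 70.3213 − 59.7529 = 10.5684.

10.568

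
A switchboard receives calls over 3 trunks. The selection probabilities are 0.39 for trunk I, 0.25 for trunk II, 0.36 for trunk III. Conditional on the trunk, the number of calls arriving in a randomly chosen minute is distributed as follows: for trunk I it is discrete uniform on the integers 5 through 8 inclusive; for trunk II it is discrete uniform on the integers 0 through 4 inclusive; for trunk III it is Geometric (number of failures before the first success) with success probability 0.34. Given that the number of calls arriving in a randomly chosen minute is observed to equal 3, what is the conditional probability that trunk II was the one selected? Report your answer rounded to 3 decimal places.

Likelihoods P(X=3 | ·): I: 0; II: 0.2; III: 0.0977486.
Posterior ∝ prior × likelihood. Numerator for II: 0.25·0.2 = 0.05.
Normalizing constant: 0.39·0 + 0.25·0.2 + 0.36·0.0977486 = 0.0851895.
P(II | observation) = 0.05 / 0.0851895 = 0.586927.

0.587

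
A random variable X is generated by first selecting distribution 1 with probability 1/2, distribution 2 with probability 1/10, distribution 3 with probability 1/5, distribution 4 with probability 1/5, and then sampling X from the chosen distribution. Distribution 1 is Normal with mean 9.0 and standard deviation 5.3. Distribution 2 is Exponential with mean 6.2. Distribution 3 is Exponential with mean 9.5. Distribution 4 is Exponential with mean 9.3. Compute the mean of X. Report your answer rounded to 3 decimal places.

Component means — 1: 9; 2: 6.2; 3: 9.5; 4: 9.3.
E[X] = 0.5·9 + 0.1·6.2 + 0.2·9.5 + 0.2·9.3 = 8.88.

8.880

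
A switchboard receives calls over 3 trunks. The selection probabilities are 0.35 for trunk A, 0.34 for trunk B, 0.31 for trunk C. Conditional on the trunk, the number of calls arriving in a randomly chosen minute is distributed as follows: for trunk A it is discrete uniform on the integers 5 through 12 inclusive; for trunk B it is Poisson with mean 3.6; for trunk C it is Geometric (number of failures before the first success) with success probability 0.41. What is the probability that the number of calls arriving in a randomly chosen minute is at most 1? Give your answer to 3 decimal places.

Conditional on each trunk, P(X ≤ 1): A: 0; B: 0.125689; C: 0.6519.
By total probability, P(X ≤ 1) = 0.35·0 + 0.34·0.125689 + 0.31·0.6519 = 0.244823.

0.245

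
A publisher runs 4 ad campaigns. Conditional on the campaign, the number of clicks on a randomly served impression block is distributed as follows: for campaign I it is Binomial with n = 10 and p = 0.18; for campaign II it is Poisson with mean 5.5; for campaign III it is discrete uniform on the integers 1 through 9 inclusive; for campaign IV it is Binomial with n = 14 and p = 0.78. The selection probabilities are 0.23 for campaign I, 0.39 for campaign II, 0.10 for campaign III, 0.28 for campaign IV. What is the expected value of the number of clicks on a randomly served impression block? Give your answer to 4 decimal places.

6.1166

Component means — I: 1.8; II: 5.5; III: 5; IV: 10.92.
E[X] = 0.23·1.8 + 0.39·5.5 + 0.1·5 + 0.28·10.92 = 6.1166.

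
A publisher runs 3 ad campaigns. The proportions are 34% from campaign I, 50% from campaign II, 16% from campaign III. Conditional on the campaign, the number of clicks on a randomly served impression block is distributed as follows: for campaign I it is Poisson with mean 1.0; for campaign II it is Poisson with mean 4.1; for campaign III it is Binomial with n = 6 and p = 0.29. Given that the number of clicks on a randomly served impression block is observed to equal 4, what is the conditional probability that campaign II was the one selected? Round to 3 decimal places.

0.876

Likelihoods P(X=4 | ·): I: 0.0153283; II: 0.195127; III: 0.0534811.
Posterior ∝ prior × likelihood. Numerator for II: 0.5·0.195127 = 0.0975634.
Normalizing constant: 0.34·0.0153283 + 0.5·0.195127 + 0.16·0.0534811 = 0.111332.
P(II | observation) = 0.0975634 / 0.111332 = 0.876328.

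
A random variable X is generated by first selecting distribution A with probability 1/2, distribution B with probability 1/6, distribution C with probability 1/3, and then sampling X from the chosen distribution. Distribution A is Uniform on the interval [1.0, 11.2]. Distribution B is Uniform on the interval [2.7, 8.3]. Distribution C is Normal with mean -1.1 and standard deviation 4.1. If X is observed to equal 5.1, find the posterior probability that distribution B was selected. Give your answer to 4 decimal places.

0.3340

Likelihoods f(5.1 | ·): A: 0.0980392; B: 0.178571; C: 0.0310147.
Posterior ∝ prior × likelihood. Numerator for B: 0.166667·0.178571 = 0.0297619.
Normalizing constant: 0.5·0.0980392 + 0.166667·0.178571 + 0.333333·0.0310147 = 0.0891198.
P(B | observation) = 0.0297619 / 0.0891198 = 0.333954.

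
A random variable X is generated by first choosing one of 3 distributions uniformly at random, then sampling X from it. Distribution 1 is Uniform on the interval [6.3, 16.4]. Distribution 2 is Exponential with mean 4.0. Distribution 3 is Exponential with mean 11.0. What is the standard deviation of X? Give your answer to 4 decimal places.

7.7434

Per component, 1: μ=11.35, E[X²]=137.323; 2: μ=4, E[X²]=32; 3: μ=11, E[X²]=242.
E[X] = 0.333333·11.35 + 0.333333·4 + 0.333333·11 = 8.78333.
E[X²] = 0.333333·137.323 + 0.333333·32 + 0.333333·242 = 137.108.
Var(X) = E[X²] − (E[X])² = 137.108 − 77.1469 = 59.9608.
SD(X) = √59.9608 = 7.74344.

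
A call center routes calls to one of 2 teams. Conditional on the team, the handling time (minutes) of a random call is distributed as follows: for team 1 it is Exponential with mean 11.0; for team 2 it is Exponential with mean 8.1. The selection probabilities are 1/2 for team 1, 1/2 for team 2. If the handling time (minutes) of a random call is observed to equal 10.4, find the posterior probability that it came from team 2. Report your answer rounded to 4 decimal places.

0.4919

Likelihoods f(10.4 | ·): 1: 0.0353184; 2: 0.0341903.
Posterior ∝ prior × likelihood. Numerator for 2: 0.5·0.0341903 = 0.0170951.
Normalizing constant: 0.5·0.0353184 + 0.5·0.0341903 = 0.0347544.
P(2 | observation) = 0.0170951 / 0.0347544 = 0.491884.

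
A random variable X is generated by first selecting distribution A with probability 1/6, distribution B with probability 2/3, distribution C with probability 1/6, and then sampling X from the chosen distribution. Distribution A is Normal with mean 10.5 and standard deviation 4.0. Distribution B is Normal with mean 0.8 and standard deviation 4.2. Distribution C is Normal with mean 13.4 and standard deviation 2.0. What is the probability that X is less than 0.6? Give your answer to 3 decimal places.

Conditional on each component, P(X < 0.6): A: 0.00666181; B: 0.48101; C: 7.76885e-11.
By total probability, P(X < 0.6) = 0.166667·0.00666181 + 0.666667·0.48101 + 0.166667·7.76885e-11 = 0.321784.

0.322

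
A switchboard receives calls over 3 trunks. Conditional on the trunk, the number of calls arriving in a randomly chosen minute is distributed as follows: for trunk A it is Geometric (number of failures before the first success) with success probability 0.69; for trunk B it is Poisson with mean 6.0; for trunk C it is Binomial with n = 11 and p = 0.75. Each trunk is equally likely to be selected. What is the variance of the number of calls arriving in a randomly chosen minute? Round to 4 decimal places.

13.6517

Per component, A: μ=0.449275, E[X²]=0.852972; B: μ=6, E[X²]=42; C: μ=8.25, E[X²]=70.125.
E[X] = 0.333333·0.449275 + 0.333333·6 + 0.333333·8.25 = 4.89976.
E[X²] = 0.333333·0.852972 + 0.333333·42 + 0.333333·70.125 = 37.6593.
Var(X) = E[X²] − (E[X])² = 37.6593 − 24.0076 = 13.6517.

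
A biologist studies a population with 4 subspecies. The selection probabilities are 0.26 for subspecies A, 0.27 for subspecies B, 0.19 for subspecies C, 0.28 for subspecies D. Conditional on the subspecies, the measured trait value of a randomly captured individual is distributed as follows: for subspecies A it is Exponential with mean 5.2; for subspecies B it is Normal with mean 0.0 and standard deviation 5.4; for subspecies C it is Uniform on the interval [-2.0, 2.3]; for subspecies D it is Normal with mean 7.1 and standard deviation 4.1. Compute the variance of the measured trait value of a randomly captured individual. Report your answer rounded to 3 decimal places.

29.706

Per component, A: μ=5.2, E[X²]=54.08; B: μ=0, E[X²]=29.16; C: μ=0.15, E[X²]=1.56333; D: μ=7.1, E[X²]=67.22.
E[X] = 0.26·5.2 + 0.27·0 + 0.19·0.15 + 0.28·7.1 = 3.3685.
E[X²] = 0.26·54.08 + 0.27·29.16 + 0.19·1.56333 + 0.28·67.22 = 41.0526.
Var(X) = E[X²] − (E[X])² = 41.0526 − 11.3468 = 29.7058.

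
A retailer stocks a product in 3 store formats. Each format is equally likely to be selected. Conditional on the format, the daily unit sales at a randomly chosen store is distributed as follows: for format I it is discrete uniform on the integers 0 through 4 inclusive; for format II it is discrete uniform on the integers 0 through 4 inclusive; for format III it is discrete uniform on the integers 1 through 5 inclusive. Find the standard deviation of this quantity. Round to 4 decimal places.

1.4907

Per component, I: μ=2, E[X²]=6; II: μ=2, E[X²]=6; III: μ=3, E[X²]=11.
E[X] = 0.333333·2 + 0.333333·2 + 0.333333·3 = 2.33333.
E[X²] = 0.333333·6 + 0.333333·6 + 0.333333·11 = 7.66667.
Var(X) = E[X²] − (E[X])² = 7.66667 − 5.44444 = 2.22222.
SD(X) = √2.22222 = 1.49071.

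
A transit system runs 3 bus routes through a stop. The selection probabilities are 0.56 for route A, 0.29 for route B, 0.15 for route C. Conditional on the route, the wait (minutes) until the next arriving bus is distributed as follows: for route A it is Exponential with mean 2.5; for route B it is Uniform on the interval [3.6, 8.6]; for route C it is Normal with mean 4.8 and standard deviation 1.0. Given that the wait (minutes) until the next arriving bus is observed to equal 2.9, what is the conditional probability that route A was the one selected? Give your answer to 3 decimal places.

0.877

Likelihoods f(2.9 | ·): A: 0.125394; B: 0; C: 0.0656158.
Posterior ∝ prior × likelihood. Numerator for A: 0.56·0.125394 = 0.0702209.
Normalizing constant: 0.56·0.125394 + 0.29·0 + 0.15·0.0656158 = 0.0800633.
P(A | observation) = 0.0702209 / 0.0800633 = 0.877068.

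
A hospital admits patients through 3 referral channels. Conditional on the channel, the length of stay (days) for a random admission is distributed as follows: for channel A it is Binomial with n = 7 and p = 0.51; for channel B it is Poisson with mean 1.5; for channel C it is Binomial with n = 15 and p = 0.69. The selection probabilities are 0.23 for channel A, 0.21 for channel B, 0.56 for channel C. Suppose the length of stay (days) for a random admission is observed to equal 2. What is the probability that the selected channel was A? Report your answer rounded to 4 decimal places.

Likelihoods P(X=2 | ·): A: 0.154291; B: 0.251021; C: 1.22065e-05.
Posterior ∝ prior × likelihood. Numerator for A: 0.23·0.154291 = 0.0354869.
Normalizing constant: 0.23·0.154291 + 0.21·0.251021 + 0.56·1.22065e-05 = 0.0882082.
P(A | observation) = 0.0354869 / 0.0882082 = 0.402308.

0.4023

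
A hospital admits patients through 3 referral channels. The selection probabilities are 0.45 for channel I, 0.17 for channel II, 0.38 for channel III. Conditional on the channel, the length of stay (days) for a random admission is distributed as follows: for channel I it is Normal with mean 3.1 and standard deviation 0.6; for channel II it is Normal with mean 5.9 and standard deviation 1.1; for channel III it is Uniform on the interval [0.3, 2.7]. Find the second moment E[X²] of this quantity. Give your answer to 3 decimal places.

11.647

For each component E[X²] = Var + (mean)², giving I: 9.97; II: 36.02; III: 2.73.
Overall E[X²] = 0.45·9.97 + 0.17·36.02 + 0.38·2.73 = 11.6473.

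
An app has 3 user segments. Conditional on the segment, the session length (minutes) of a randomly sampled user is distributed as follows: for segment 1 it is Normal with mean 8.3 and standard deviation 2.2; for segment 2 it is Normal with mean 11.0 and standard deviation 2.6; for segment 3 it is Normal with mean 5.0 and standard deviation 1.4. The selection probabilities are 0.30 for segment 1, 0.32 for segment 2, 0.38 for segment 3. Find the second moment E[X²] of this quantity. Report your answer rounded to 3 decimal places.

For each component E[X²] = Var + (mean)², giving 1: 73.73; 2: 127.76; 3: 26.96.
Overall E[X²] = 0.3·73.73 + 0.32·127.76 + 0.38·26.96 = 73.247.

73.247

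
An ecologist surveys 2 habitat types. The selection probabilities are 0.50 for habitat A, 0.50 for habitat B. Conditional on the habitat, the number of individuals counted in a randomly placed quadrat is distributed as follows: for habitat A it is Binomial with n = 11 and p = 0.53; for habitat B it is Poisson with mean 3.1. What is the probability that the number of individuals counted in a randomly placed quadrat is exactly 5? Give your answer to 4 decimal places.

0.1579

Conditional on each habitat, P(X = 5): A: 0.208261; B: 0.107477.
By total probability, P(X = 5) = 0.5·0.208261 + 0.5·0.107477 = 0.157869.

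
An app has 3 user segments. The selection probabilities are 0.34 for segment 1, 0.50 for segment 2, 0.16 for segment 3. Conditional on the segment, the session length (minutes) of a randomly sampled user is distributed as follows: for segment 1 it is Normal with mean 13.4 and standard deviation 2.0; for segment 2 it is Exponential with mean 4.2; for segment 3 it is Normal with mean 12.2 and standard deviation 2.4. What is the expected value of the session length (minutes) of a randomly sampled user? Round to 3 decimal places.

Component means — 1: 13.4; 2: 4.2; 3: 12.2.
E[X] = 0.34·13.4 + 0.5·4.2 + 0.16·12.2 = 8.608.

8.608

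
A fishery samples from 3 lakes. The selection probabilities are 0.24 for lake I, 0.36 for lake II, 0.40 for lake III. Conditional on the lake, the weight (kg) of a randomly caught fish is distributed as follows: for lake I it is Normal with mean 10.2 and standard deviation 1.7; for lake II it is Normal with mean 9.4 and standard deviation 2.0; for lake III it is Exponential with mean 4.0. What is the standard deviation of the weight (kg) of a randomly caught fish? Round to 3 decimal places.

Per component, I: μ=10.2, E[X²]=106.93; II: μ=9.4, E[X²]=92.36; III: μ=4, E[X²]=32.
E[X] = 0.24·10.2 + 0.36·9.4 + 0.4·4 = 7.432.
E[X²] = 0.24·106.93 + 0.36·92.36 + 0.4·32 = 71.7128.
Var(X) = E[X²] − (E[X])² = 71.7128 − 55.2346 = 16.4782.
SD(X) = √16.4782 = 4.05933.

4.059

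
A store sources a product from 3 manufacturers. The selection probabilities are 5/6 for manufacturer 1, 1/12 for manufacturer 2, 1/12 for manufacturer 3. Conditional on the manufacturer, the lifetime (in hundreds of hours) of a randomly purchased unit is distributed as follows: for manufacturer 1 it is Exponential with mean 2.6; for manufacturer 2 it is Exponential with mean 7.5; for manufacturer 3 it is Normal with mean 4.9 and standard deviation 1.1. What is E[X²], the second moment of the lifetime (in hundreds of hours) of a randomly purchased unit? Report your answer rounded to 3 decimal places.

22.743

For each component E[X²] = Var + (mean)², giving 1: 13.52; 2: 112.5; 3: 25.22.
Overall E[X²] = 0.833333·13.52 + 0.0833333·112.5 + 0.0833333·25.22 = 22.7433.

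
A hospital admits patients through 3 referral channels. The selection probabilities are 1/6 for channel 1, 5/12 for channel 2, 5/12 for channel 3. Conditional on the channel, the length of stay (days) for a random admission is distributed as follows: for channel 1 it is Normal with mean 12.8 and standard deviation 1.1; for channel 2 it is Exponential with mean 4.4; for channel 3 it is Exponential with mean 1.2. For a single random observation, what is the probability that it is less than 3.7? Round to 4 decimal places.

0.6345

Conditional on each channel, P(X < 3.7): 1: 5.55112e-17; 2: 0.568682; 3: 0.954194.
By total probability, P(X < 3.7) = 0.166667·5.55112e-17 + 0.416667·0.568682 + 0.416667·0.954194 = 0.634531.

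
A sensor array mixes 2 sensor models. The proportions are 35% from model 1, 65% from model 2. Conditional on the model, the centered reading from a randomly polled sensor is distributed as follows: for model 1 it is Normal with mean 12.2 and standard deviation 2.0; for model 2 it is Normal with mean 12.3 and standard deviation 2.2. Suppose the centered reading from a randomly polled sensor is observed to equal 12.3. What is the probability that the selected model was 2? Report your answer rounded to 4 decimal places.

0.6283

Likelihoods f(12.3 | ·): 1: 0.199222; 2: 0.181337.
Posterior ∝ prior × likelihood. Numerator for 2: 0.65·0.181337 = 0.117869.
Normalizing constant: 0.35·0.199222 + 0.65·0.181337 = 0.187597.
P(2 | observation) = 0.117869 / 0.187597 = 0.628311.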